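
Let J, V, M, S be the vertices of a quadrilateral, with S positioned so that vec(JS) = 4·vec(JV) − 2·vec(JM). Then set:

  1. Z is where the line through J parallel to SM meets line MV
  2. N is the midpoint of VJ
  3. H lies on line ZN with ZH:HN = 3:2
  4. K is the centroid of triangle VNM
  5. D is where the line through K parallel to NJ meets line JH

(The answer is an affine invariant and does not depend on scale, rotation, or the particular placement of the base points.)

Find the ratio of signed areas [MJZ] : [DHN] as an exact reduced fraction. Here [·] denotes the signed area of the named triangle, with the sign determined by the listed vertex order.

Choose coordinates J = (0, 0), V = (1, 0), M = (0, 1), S = (4, -2).
1. Z is where the line through J parallel to SM meets line MV ⇒ Z = (4, -3)
2. N is the midpoint of VJ ⇒ N = (1/2, 0)
3. H lies on line ZN with ZH:HN = 3:2 ⇒ H = (19/10, -6/5)
4. K is the centroid of triangle VNM ⇒ K = (1/2, 1/3)
5. D is where the line through K parallel to NJ meets line JH ⇒ D = (-19/36, 1/3)
2·[MJZ] = 4, 2·[DHN] = 23/30
[MJZ]:[DHN] = 4:23/30 = 120/23

[MJZ]:[DHN] = 120/23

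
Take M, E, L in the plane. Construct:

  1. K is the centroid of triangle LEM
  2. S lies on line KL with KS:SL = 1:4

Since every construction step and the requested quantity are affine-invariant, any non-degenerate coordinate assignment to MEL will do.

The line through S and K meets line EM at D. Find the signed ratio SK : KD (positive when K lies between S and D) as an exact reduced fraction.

Choose coordinates M = (0, 0), E = (1, 0), L = (0, 1).
1. K is the centroid of triangle LEM ⇒ K = (1/3, 1/3)
2. S lies on line KL with KS:SL = 1:4 ⇒ S = (4/15, 7/15)
line SK meets EM at D = (1/2, 0)
K = S + t·(D−S) with t = 2/7, so SK:KD = 2/7:5/7

SK:KD = 2/5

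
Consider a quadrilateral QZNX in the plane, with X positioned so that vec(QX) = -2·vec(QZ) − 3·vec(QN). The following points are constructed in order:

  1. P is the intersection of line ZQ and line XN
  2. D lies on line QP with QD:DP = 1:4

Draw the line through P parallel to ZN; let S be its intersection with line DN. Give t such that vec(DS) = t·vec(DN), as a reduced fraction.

t = -4/11

Choose coordinates Q = (0, 0), Z = (1, 0), N = (0, 1), X = (-2, -3).
1. P is the intersection of line ZQ and line XN ⇒ P = (-1/2, 0)
2. D lies on line QP with QD:DP = 1:4 ⇒ D = (-1/10, 0)
through P parallel to ZN: direction (-1, 1); meets DN at S = (-3/22, -4/11)
S = D + t·(N−D) with t = -4/11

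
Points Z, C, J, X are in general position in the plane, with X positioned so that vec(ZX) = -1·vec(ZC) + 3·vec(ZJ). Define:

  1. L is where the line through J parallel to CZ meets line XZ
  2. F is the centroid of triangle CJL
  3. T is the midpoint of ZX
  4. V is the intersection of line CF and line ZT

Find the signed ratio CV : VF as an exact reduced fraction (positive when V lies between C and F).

CV:VF = -9/4

Assign Z = (0, 0), C = (1, 0), J = (0, 1), X = (-1, 3) — the answer is frame-independent, so this choice is without loss of generality.
1. L is where the line through J parallel to CZ meets line XZ ⇒ L = (-1/3, 1)
2. F is the centroid of triangle CJL ⇒ F = (2/9, 2/3)
3. T is the midpoint of ZX ⇒ T = (-1/2, 3/2)
4. V is the intersection of line CF and line ZT ⇒ V = (-2/5, 6/5)
V = C + t·(F−C) with t = 9/5, so CV:VF = t:(1−t) = 9/5:-4/5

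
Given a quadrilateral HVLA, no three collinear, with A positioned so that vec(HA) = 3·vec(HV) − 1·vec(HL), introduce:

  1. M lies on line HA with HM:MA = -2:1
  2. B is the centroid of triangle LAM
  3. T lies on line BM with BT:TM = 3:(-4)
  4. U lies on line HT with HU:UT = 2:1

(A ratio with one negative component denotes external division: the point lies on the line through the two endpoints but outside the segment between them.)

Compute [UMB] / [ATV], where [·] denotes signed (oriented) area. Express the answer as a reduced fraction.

[UMB]:[ATV] = -2

Work in coordinates with H = (0, 0), V = (1, 0), L = (0, 1), A = (3, -1).
1. M lies on line HA with HM:MA = -2:1 ⇒ M = (6, -2)
2. B is the centroid of triangle LAM ⇒ B = (3, -2/3)
3. T lies on line BM with BT:TM = 3:(-4) ⇒ T = (-6, 10/3)
4. U lies on line HT with HU:UT = 2:1 ⇒ U = (-4, 20/9)
2·[UMB] = 2/3, 2·[ATV] = -1/3
[UMB]:[ATV] = 2/3:-1/3 = -2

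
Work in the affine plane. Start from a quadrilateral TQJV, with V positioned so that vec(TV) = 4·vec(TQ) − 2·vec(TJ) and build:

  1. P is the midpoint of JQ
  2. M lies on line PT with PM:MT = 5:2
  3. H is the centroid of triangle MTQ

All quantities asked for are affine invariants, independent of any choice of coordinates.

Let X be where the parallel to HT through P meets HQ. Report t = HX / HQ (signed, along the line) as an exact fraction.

t = -7/2

Assign T = (0, 0), Q = (1, 0), J = (0, 1), V = (4, -2) — the answer is frame-independent, so this choice is without loss of generality.
1. P is the midpoint of JQ ⇒ P = (1/2, 1/2)
2. M lies on line PT with PM:MT = 5:2 ⇒ M = (1/7, 1/7)
3. H is the centroid of triangle MTQ ⇒ H = (8/21, 1/21)
through P parallel to HT: direction (-8/21, -1/21); meets HQ at X = (-25/14, 3/14)
X = H + t·(Q−H) with t = -7/2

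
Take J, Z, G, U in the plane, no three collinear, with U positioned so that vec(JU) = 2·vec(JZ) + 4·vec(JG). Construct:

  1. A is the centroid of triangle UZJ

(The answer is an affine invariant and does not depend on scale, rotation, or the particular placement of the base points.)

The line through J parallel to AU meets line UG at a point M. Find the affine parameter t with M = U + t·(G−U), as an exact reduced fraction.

Work in coordinates with J = (0, 0), Z = (1, 0), G = (0, 1), U = (2, 4).
1. A is the centroid of triangle UZJ ⇒ A = (1, 4/3)
through J parallel to AU: direction (1, 8/3); meets UG at M = (6/7, 16/7)
M = U + t·(G−U) with t = 4/7

t = 4/7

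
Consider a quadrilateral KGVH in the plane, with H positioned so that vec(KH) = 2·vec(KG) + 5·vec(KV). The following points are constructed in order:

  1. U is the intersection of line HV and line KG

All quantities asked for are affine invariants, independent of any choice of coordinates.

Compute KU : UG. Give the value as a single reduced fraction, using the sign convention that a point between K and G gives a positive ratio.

KU:UG = -1/3

Work in coordinates with K = (0, 0), G = (1, 0), V = (0, 1), H = (2, 5).
1. U is the intersection of line HV and line KG ⇒ U = (-1/2, 0)
U = K + t·(G−K) with t = -1/2, so KU:UG = t:(1−t) = -1/2:3/2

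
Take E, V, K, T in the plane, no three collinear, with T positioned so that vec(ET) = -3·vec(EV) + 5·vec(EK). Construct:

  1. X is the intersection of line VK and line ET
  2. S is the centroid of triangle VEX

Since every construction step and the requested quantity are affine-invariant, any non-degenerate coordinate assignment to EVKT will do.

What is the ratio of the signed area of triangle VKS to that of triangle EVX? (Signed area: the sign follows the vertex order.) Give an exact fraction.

Set E = (0, 0), V = (1, 0), K = (0, 1), T = (-3, 5); any affine frame gives the same invariant.
1. X is the intersection of line VK and line ET ⇒ X = (-3/2, 5/2)
2. S is the centroid of triangle VEX ⇒ S = (-1/6, 5/6)
2·[VKS] = 1/3, 2·[EVX] = 5/2
[VKS]:[EVX] = 1/3:5/2 = 2/15

[VKS]:[EVX] = 2/15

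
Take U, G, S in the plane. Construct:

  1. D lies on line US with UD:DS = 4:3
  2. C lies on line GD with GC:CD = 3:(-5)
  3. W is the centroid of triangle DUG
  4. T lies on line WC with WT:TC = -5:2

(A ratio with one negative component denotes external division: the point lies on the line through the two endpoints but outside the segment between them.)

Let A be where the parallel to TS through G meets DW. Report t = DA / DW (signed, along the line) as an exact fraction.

t = -19/41

Assign U = (0, 0), G = (1, 0), S = (0, 1) — the answer is frame-independent, so this choice is without loss of generality.
1. D lies on line US with UD:DS = 4:3 ⇒ D = (0, 4/7)
2. C lies on line GD with GC:CD = 3:(-5) ⇒ C = (5/2, -6/7)
3. W is the centroid of triangle DUG ⇒ W = (1/3, 4/21)
4. T lies on line WC with WT:TC = -5:2 ⇒ T = (71/18, -14/9)
through G parallel to TS: direction (-71/18, 23/9); meets DW at A = (-19/123, 92/123)
A = D + t·(W−D) with t = -19/41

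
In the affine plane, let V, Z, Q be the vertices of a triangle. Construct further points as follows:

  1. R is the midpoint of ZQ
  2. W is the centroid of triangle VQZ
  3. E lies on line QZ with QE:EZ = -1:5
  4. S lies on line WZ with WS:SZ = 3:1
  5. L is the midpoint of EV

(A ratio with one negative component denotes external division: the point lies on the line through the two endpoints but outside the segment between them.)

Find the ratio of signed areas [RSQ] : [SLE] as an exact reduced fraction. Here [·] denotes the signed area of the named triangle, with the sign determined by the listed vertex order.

[RSQ]:[SLE] = 4/51

Choose coordinates V = (0, 0), Z = (1, 0), Q = (0, 1).
1. R is the midpoint of ZQ ⇒ R = (1/2, 1/2)
2. W is the centroid of triangle VQZ ⇒ W = (1/3, 1/3)
3. E lies on line QZ with QE:EZ = -1:5 ⇒ E = (-1/4, 5/4)
4. S lies on line WZ with WS:SZ = 3:1 ⇒ S = (5/6, 1/12)
5. L is the midpoint of EV ⇒ L = (-1/8, 5/8)
2·[RSQ] = -1/24, 2·[SLE] = -17/32
[RSQ]:[SLE] = -1/24:-17/32 = 4/51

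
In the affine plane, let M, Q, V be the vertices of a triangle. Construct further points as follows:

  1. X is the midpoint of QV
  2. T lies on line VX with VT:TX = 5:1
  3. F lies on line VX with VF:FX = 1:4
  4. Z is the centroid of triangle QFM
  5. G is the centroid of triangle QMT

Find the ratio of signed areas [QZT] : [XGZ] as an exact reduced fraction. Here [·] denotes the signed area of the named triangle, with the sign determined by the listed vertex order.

Work in coordinates with M = (0, 0), Q = (1, 0), V = (0, 1).
1. X is the midpoint of QV ⇒ X = (1/2, 1/2)
2. T lies on line VX with VT:TX = 5:1 ⇒ T = (5/12, 7/12)
3. F lies on line VX with VF:FX = 1:4 ⇒ F = (1/10, 9/10)
4. Z is the centroid of triangle QFM ⇒ Z = (11/30, 3/10)
5. G is the centroid of triangle QMT ⇒ G = (17/36, 7/36)
2·[QZT] = -7/36, 2·[XGZ] = -19/540
[QZT]:[XGZ] = -7/36:-19/540 = 105/19

[QZT]:[XGZ] = 105/19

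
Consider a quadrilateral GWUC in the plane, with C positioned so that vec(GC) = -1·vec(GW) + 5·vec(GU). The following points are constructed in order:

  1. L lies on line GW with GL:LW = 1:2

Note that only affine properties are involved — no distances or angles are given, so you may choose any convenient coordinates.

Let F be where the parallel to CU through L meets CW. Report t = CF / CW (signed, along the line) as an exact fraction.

Assign G = (0, 0), W = (1, 0), U = (0, 1), C = (-1, 5) — the answer is frame-independent, so this choice is without loss of generality.
1. L lies on line GW with GL:LW = 1:2 ⇒ L = (1/3, 0)
through L parallel to CU: direction (1, -4); meets CW at F = (-7/9, 40/9)
F = C + t·(W−C) with t = 1/9

t = 1/9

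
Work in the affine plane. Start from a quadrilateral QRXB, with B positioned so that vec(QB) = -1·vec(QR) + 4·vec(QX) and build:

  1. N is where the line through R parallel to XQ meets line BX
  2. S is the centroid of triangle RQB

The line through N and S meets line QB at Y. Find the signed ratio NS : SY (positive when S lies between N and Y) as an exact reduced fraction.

NS:SY = 1/2

Set Q = (0, 0), R = (1, 0), X = (0, 1), B = (-1, 4); any affine frame gives the same invariant.
1. N is where the line through R parallel to XQ meets line BX ⇒ N = (1, -2)
2. S is the centroid of triangle RQB ⇒ S = (0, 4/3)
line NS meets QB at Y = (-2, 8)
S = N + t·(Y−N) with t = 1/3, so NS:SY = 1/3:2/3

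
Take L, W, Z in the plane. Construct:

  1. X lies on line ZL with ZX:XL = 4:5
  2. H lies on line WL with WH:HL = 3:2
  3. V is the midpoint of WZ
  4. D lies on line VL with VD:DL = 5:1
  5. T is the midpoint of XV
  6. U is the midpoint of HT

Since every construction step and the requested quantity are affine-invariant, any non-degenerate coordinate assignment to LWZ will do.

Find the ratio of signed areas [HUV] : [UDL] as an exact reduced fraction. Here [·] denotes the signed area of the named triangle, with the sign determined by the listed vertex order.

Set L = (0, 0), W = (1, 0), Z = (0, 1); any affine frame gives the same invariant.
1. X lies on line ZL with ZX:XL = 4:5 ⇒ X = (0, 5/9)
2. H lies on line WL with WH:HL = 3:2 ⇒ H = (2/5, 0)
3. V is the midpoint of WZ ⇒ V = (1/2, 1/2)
4. D lies on line VL with VD:DL = 5:1 ⇒ D = (1/12, 1/12)
5. T is the midpoint of XV ⇒ T = (1/4, 19/36)
6. U is the midpoint of HT ⇒ U = (13/40, 19/72)
2·[HUV] = -23/360, 2·[UDL] = 11/2160
[HUV]:[UDL] = -23/360:11/2160 = -138/11

[HUV]:[UDL] = -138/11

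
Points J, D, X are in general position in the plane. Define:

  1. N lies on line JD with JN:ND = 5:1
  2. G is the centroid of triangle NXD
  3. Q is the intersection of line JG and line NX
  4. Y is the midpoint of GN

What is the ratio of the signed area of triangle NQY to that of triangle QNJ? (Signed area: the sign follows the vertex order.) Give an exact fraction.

[NQY]:[QNJ] = 1/30

Set J = (0, 0), D = (1, 0), X = (0, 1); any affine frame gives the same invariant.
1. N lies on line JD with JN:ND = 5:1 ⇒ N = (5/6, 0)
2. G is the centroid of triangle NXD ⇒ G = (11/18, 1/3)
3. Q is the intersection of line JG and line NX ⇒ Q = (55/96, 5/16)
4. Y is the midpoint of GN ⇒ Y = (13/18, 1/6)
2·[NQY] = -5/576, 2·[QNJ] = -25/96
[NQY]:[QNJ] = -5/576:-25/96 = 1/30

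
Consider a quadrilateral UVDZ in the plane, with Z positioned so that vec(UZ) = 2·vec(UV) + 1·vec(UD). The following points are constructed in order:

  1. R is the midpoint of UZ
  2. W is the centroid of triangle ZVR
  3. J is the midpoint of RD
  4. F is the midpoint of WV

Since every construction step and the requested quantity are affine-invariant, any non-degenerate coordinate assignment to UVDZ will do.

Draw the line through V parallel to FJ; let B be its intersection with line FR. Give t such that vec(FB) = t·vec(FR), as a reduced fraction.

t = -3

Work in coordinates with U = (0, 0), V = (1, 0), D = (0, 1), Z = (2, 1).
1. R is the midpoint of UZ ⇒ R = (1, 1/2)
2. W is the centroid of triangle ZVR ⇒ W = (4/3, 1/2)
3. J is the midpoint of RD ⇒ J = (1/2, 3/4)
4. F is the midpoint of WV ⇒ F = (7/6, 1/4)
through V parallel to FJ: direction (-2/3, 1/2); meets FR at B = (5/3, -1/2)
B = F + t·(R−F) with t = -3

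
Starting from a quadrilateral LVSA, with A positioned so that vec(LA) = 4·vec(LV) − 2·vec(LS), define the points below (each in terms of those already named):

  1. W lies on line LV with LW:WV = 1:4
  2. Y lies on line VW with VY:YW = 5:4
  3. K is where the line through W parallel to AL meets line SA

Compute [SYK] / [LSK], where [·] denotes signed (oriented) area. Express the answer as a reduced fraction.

Work in coordinates with L = (0, 0), V = (1, 0), S = (0, 1), A = (4, -2).
1. W lies on line LV with LW:WV = 1:4 ⇒ W = (1/5, 0)
2. Y lies on line VW with VY:YW = 5:4 ⇒ Y = (5/9, 0)
3. K is where the line through W parallel to AL meets line SA ⇒ K = (18/5, -17/10)
2·[SYK] = 21/10, 2·[LSK] = -18/5
[SYK]:[LSK] = 21/10:-18/5 = -7/12

[SYK]:[LSK] = -7/12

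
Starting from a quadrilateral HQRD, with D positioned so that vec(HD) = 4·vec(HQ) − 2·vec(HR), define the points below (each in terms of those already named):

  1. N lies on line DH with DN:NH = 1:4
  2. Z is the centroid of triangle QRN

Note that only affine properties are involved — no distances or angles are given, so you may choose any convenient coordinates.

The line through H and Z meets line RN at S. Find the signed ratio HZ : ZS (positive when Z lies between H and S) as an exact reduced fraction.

HZ:ZS = 15

Choose coordinates H = (0, 0), Q = (1, 0), R = (0, 1), D = (4, -2).
1. N lies on line DH with DN:NH = 1:4 ⇒ N = (16/5, -8/5)
2. Z is the centroid of triangle QRN ⇒ Z = (7/5, -1/5)
line HZ meets RN at S = (112/75, -16/75)
Z = H + t·(S−H) with t = 15/16, so HZ:ZS = 15/16:1/16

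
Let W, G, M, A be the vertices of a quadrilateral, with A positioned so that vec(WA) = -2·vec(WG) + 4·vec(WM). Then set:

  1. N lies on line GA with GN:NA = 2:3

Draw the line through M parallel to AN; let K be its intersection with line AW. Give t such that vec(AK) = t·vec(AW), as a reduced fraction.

t = 1/4

Choose coordinates W = (0, 0), G = (1, 0), M = (0, 1), A = (-2, 4).
1. N lies on line GA with GN:NA = 2:3 ⇒ N = (-1/5, 8/5)
through M parallel to AN: direction (9/5, -12/5); meets AW at K = (-3/2, 3)
K = A + t·(W−A) with t = 1/4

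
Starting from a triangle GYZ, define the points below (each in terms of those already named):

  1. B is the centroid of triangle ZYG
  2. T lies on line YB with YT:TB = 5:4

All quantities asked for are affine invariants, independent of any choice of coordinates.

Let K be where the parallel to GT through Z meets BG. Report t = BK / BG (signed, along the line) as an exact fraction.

t = -13/4

Set G = (0, 0), Y = (1, 0), Z = (0, 1); any affine frame gives the same invariant.
1. B is the centroid of triangle ZYG ⇒ B = (1/3, 1/3)
2. T lies on line YB with YT:TB = 5:4 ⇒ T = (17/27, 5/27)
through Z parallel to GT: direction (17/27, 5/27); meets BG at K = (17/12, 17/12)
K = B + t·(G−B) with t = -13/4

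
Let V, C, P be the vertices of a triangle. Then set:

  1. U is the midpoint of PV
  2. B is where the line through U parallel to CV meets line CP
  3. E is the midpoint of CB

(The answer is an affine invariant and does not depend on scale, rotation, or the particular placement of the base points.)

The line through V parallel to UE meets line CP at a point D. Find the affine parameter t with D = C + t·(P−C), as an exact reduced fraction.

t = -1/2

Assign V = (0, 0), C = (1, 0), P = (0, 1) — the answer is frame-independent, so this choice is without loss of generality.
1. U is the midpoint of PV ⇒ U = (0, 1/2)
2. B is where the line through U parallel to CV meets line CP ⇒ B = (1/2, 1/2)
3. E is the midpoint of CB ⇒ E = (3/4, 1/4)
through V parallel to UE: direction (3/4, -1/4); meets CP at D = (3/2, -1/2)
D = C + t·(P−C) with t = -1/2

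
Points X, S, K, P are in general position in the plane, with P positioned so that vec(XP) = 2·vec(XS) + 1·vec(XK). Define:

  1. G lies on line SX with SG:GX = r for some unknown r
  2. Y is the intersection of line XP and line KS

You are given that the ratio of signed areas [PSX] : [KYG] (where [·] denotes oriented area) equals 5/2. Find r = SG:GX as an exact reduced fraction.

Work in coordinates with X = (0, 0), S = (1, 0), K = (0, 1), P = (2, 1).
1. With SG:GX = r, write λ = r/(r+1) so G = S + λ·(X−S); G is affine-linear in λ
2. Y is the intersection of line XP and line KS ⇒ Y = (2/3, 1/3)
Every point depending on G is an affine combination of G and λ-independent points, so each such coordinate is linear in λ; the λ² term in each signed area is a multiple of (X−S)×(X−S) = 0, so 2·[PSX] and 2·[KYG] are each linear in λ. Evaluating at λ=0 and λ=1:
  2·[PSX] = -1,   2·[KYG] = -2/3·λ
So [PSX]:[KYG] = (-1) / (-2/3·λ). Setting this equal to 5/2:
  -1 = 5/2·(-2/3·λ)  ⇒  λ = 3/5
Then r = λ/(1−λ) = (3/5)/(2/5) = 3/2. Check: with r = 3/2, G = (2/5, 0) and [PSX]:[KYG] = 5/2 as required.

r = 3/2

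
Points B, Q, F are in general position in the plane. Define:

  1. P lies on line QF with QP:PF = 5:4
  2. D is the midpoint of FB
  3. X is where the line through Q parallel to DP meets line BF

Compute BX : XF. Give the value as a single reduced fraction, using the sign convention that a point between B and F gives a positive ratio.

BX:XF = -1/9

Set B = (0, 0), Q = (1, 0), F = (0, 1); any affine frame gives the same invariant.
1. P lies on line QF with QP:PF = 5:4 ⇒ P = (4/9, 5/9)
2. D is the midpoint of FB ⇒ D = (0, 1/2)
3. X is where the line through Q parallel to DP meets line BF ⇒ X = (0, -1/8)
X = B + t·(F−B) with t = -1/8, so BX:XF = t:(1−t) = -1/8:9/8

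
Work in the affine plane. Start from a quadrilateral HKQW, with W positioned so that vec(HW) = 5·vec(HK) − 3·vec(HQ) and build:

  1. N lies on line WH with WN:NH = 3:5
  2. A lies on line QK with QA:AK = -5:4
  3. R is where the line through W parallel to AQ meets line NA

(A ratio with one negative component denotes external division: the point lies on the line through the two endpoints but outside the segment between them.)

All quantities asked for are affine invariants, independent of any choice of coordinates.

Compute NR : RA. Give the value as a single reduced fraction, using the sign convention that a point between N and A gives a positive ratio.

NR:RA = -3/4

Assign H = (0, 0), K = (1, 0), Q = (0, 1), W = (5, -3) — the answer is frame-independent, so this choice is without loss of generality.
1. N lies on line WH with WN:NH = 3:5 ⇒ N = (25/8, -15/8)
2. A lies on line QK with QA:AK = -5:4 ⇒ A = (5, -4)
3. R is where the line through W parallel to AQ meets line NA ⇒ R = (-5/2, 9/2)
R = N + t·(A−N) with t = -3, so NR:RA = t:(1−t) = -3:4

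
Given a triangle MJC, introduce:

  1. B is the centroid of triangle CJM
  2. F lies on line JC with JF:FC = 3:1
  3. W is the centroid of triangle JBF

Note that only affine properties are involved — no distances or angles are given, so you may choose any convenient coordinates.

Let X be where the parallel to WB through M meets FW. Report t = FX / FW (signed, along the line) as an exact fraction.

Work in coordinates with M = (0, 0), J = (1, 0), C = (0, 1).
1. B is the centroid of triangle CJM ⇒ B = (1/3, 1/3)
2. F lies on line JC with JF:FC = 3:1 ⇒ F = (1/4, 3/4)
3. W is the centroid of triangle JBF ⇒ W = (19/36, 13/36)
through M parallel to WB: direction (-7/36, -1/36); meets FW at X = (77/108, 11/108)
X = F + t·(W−F) with t = 5/3

t = 5/3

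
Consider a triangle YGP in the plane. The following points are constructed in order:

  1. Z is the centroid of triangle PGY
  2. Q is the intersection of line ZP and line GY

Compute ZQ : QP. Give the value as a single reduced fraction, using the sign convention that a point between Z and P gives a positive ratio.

ZQ:QP = -1/3

Set Y = (0, 0), G = (1, 0), P = (0, 1); any affine frame gives the same invariant.
1. Z is the centroid of triangle PGY ⇒ Z = (1/3, 1/3)
2. Q is the intersection of line ZP and line GY ⇒ Q = (1/2, 0)
Q = Z + t·(P−Z) with t = -1/2, so ZQ:QP = t:(1−t) = -1/2:3/2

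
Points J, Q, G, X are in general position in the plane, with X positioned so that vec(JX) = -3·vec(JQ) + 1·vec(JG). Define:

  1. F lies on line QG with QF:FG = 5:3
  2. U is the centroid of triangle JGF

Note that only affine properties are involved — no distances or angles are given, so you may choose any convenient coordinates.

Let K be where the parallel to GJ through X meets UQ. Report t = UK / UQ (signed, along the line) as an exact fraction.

t = -25/7

Work in coordinates with J = (0, 0), Q = (1, 0), G = (0, 1), X = (-3, 1).
1. F lies on line QG with QF:FG = 5:3 ⇒ F = (3/8, 5/8)
2. U is the centroid of triangle JGF ⇒ U = (1/8, 13/24)
through X parallel to GJ: direction (0, -1); meets UQ at K = (-3, 52/21)
K = U + t·(Q−U) with t = -25/7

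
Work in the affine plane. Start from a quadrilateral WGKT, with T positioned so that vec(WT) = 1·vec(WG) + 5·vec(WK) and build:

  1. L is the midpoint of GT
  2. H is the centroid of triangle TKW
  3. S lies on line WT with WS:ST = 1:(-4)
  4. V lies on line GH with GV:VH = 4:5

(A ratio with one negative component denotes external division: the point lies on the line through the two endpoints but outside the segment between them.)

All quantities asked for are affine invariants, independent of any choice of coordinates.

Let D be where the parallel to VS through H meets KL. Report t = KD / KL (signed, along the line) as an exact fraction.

Assign W = (0, 0), G = (1, 0), K = (0, 1), T = (1, 5) — the answer is frame-independent, so this choice is without loss of generality.
1. L is the midpoint of GT ⇒ L = (1, 5/2)
2. H is the centroid of triangle TKW ⇒ H = (1/3, 2)
3. S lies on line WT with WS:ST = 1:(-4) ⇒ S = (-1/3, -5/3)
4. V lies on line GH with GV:VH = 4:5 ⇒ V = (19/27, 8/9)
through H parallel to VS: direction (-28/27, -23/9); meets KL at D = (-5/27, 13/18)
D = K + t·(L−K) with t = -5/27

t = -5/27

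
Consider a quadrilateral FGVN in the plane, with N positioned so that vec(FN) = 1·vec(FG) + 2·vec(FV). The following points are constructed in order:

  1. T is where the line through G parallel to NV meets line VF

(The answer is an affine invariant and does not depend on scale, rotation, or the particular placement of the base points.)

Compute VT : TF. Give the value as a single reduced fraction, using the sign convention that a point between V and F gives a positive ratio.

VT:TF = -2

Assign F = (0, 0), G = (1, 0), V = (0, 1), N = (1, 2) — the answer is frame-independent, so this choice is without loss of generality.
1. T is where the line through G parallel to NV meets line VF ⇒ T = (0, -1)
T = V + t·(F−V) with t = 2, so VT:TF = t:(1−t) = 2:-1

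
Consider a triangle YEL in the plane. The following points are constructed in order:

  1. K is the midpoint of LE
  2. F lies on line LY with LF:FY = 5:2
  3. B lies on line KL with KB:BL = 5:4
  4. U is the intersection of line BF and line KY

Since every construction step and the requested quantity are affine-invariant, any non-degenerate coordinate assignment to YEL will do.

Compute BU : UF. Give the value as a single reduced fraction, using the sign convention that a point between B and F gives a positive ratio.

Assign Y = (0, 0), E = (1, 0), L = (0, 1) — the answer is frame-independent, so this choice is without loss of generality.
1. K is the midpoint of LE ⇒ K = (1/2, 1/2)
2. F lies on line LY with LF:FY = 5:2 ⇒ F = (0, 2/7)
3. B lies on line KL with KB:BL = 5:4 ⇒ B = (2/9, 7/9)
4. U is the intersection of line BF and line KY ⇒ U = (-4/17, -4/17)
U = B + t·(F−B) with t = 35/17, so BU:UF = t:(1−t) = 35/17:-18/17

BU:UF = -35/18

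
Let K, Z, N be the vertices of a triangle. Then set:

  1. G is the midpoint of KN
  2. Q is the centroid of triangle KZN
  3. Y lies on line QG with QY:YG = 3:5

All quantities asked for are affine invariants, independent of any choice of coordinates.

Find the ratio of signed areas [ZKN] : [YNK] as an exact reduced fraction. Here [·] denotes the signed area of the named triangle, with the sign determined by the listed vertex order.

[ZKN]:[YNK] = -24/5

Set K = (0, 0), Z = (1, 0), N = (0, 1); any affine frame gives the same invariant.
1. G is the midpoint of KN ⇒ G = (0, 1/2)
2. Q is the centroid of triangle KZN ⇒ Q = (1/3, 1/3)
3. Y lies on line QG with QY:YG = 3:5 ⇒ Y = (5/24, 19/48)
2·[ZKN] = -1, 2·[YNK] = 5/24
[ZKN]:[YNK] = -1:5/24 = -24/5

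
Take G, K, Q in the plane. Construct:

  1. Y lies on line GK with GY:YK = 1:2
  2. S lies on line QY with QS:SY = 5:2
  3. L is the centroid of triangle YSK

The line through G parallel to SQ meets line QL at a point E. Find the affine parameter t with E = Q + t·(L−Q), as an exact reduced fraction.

t = -3/2

Assign G = (0, 0), K = (1, 0), Q = (0, 1) — the answer is frame-independent, so this choice is without loss of generality.
1. Y lies on line GK with GY:YK = 1:2 ⇒ Y = (1/3, 0)
2. S lies on line QY with QS:SY = 5:2 ⇒ S = (5/21, 2/7)
3. L is the centroid of triangle YSK ⇒ L = (11/21, 2/21)
through G parallel to SQ: direction (-5/21, 5/7); meets QL at E = (-11/14, 33/14)
E = Q + t·(L−Q) with t = -3/2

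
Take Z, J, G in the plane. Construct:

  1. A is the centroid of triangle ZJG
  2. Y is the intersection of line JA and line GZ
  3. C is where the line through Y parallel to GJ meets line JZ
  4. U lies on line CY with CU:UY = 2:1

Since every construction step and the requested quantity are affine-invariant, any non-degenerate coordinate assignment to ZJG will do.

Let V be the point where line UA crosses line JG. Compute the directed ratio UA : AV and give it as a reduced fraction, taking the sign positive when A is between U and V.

Set Z = (0, 0), J = (1, 0), G = (0, 1); any affine frame gives the same invariant.
1. A is the centroid of triangle ZJG ⇒ A = (1/3, 1/3)
2. Y is the intersection of line JA and line GZ ⇒ Y = (0, 1/2)
3. C is where the line through Y parallel to GJ meets line JZ ⇒ C = (1/2, 0)
4. U lies on line CY with CU:UY = 2:1 ⇒ U = (1/6, 1/3)
line UA meets JG at V = (2/3, 1/3)
A = U + t·(V−U) with t = 1/3, so UA:AV = 1/3:2/3

UA:AV = 1/2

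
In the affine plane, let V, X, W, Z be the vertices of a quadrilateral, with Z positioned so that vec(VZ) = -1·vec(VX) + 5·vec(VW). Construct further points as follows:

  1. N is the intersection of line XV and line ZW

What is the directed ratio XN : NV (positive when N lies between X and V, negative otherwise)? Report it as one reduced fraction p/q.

XN:NV = 3

Work in coordinates with V = (0, 0), X = (1, 0), W = (0, 1), Z = (-1, 5).
1. N is the intersection of line XV and line ZW ⇒ N = (1/4, 0)
N = X + t·(V−X) with t = 3/4, so XN:NV = t:(1−t) = 3/4:1/4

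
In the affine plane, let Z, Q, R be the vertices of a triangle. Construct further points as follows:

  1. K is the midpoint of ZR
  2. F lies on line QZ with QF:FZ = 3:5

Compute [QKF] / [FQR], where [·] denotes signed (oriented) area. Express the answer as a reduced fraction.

[QKF]:[FQR] = 1/2

Work in coordinates with Z = (0, 0), Q = (1, 0), R = (0, 1).
1. K is the midpoint of ZR ⇒ K = (0, 1/2)
2. F lies on line QZ with QF:FZ = 3:5 ⇒ F = (5/8, 0)
2·[QKF] = 3/16, 2·[FQR] = 3/8
[QKF]:[FQR] = 3/16:3/8 = 1/2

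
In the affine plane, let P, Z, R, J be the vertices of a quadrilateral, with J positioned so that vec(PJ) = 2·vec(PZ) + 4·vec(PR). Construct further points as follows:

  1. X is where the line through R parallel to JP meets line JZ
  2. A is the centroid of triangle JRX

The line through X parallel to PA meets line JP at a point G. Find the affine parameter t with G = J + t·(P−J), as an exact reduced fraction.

Assign P = (0, 0), Z = (1, 0), R = (0, 1), J = (2, 4) — the answer is frame-independent, so this choice is without loss of generality.
1. X is where the line through R parallel to JP meets line JZ ⇒ X = (5/2, 6)
2. A is the centroid of triangle JRX ⇒ A = (3/2, 11/3)
through X parallel to PA: direction (3/2, 11/3); meets JP at G = (1/4, 1/2)
G = J + t·(P−J) with t = 7/8

t = 7/8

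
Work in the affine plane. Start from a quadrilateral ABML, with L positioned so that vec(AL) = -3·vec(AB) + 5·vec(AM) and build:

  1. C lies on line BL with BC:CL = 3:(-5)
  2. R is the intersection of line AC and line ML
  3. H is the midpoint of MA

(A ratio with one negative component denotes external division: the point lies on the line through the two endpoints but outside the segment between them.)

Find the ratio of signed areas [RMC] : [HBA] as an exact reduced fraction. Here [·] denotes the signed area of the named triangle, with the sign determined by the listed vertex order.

Set A = (0, 0), B = (1, 0), M = (0, 1), L = (-3, 5); any affine frame gives the same invariant.
1. C lies on line BL with BC:CL = 3:(-5) ⇒ C = (7, -15/2)
2. R is the intersection of line AC and line ML ⇒ R = (42/11, -45/11)
3. H is the midpoint of MA ⇒ H = (0, 1/2)
2·[RMC] = -35/11, 2·[HBA] = -1/2
[RMC]:[HBA] = -35/11:-1/2 = 70/11

[RMC]:[HBA] = 70/11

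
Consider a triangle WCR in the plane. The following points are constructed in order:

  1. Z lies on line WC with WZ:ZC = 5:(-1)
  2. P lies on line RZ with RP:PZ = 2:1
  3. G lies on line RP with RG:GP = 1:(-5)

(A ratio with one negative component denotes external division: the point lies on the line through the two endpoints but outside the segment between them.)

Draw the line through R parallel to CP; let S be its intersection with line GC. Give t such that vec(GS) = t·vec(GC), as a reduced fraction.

Choose coordinates W = (0, 0), C = (1, 0), R = (0, 1).
1. Z lies on line WC with WZ:ZC = 5:(-1) ⇒ Z = (5/4, 0)
2. P lies on line RZ with RP:PZ = 2:1 ⇒ P = (5/6, 1/3)
3. G lies on line RP with RG:GP = 1:(-5) ⇒ G = (-5/24, 7/6)
through R parallel to CP: direction (-1/6, 1/3); meets GC at S = (1/30, 14/15)
S = G + t·(C−G) with t = 1/5

t = 1/5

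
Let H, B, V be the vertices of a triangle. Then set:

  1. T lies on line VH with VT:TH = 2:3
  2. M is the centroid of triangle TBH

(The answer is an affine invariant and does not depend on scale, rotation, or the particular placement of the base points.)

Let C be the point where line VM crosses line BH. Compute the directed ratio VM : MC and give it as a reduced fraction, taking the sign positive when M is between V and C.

Assign H = (0, 0), B = (1, 0), V = (0, 1) — the answer is frame-independent, so this choice is without loss of generality.
1. T lies on line VH with VT:TH = 2:3 ⇒ T = (0, 3/5)
2. M is the centroid of triangle TBH ⇒ M = (1/3, 1/5)
line VM meets BH at C = (5/12, 0)
M = V + t·(C−V) with t = 4/5, so VM:MC = 4/5:1/5

VM:MC = 4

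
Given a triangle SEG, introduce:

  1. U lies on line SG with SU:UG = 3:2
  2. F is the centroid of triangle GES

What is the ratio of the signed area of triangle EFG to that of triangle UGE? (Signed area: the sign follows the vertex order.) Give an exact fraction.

[EFG]:[UGE] = 5/6

Work in coordinates with S = (0, 0), E = (1, 0), G = (0, 1).
1. U lies on line SG with SU:UG = 3:2 ⇒ U = (0, 3/5)
2. F is the centroid of triangle GES ⇒ F = (1/3, 1/3)
2·[EFG] = -1/3, 2·[UGE] = -2/5
[EFG]:[UGE] = -1/3:-2/5 = 5/6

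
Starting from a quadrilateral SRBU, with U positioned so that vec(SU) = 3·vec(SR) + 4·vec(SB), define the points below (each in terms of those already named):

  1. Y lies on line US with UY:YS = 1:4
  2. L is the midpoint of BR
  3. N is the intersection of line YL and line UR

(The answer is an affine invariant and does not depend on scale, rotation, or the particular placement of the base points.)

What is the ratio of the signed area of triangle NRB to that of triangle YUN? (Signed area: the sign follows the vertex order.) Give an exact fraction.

[NRB]:[YUN] = -345/2

Work in coordinates with S = (0, 0), R = (1, 0), B = (0, 1), U = (3, 4).
1. Y lies on line US with UY:YS = 1:4 ⇒ Y = (12/5, 16/5)
2. L is the midpoint of BR ⇒ L = (1/2, 1/2)
3. N is the intersection of line YL and line UR ⇒ N = (34/11, 46/11)
2·[NRB] = -69/11, 2·[YUN] = 2/55
[NRB]:[YUN] = -69/11:2/55 = -345/2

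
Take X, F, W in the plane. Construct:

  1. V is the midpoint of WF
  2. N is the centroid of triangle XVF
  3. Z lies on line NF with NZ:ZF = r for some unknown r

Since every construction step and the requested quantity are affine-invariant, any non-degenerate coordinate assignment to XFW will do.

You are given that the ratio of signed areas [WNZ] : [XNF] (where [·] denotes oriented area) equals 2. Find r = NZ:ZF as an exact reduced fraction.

Work in coordinates with X = (0, 0), F = (1, 0), W = (0, 1).
1. V is the midpoint of WF ⇒ V = (1/2, 1/2)
2. N is the centroid of triangle XVF ⇒ N = (1/2, 1/6)
3. With NZ:ZF = r, write λ = r/(r+1) so Z = N + λ·(F−N); Z is affine-linear in λ
Every point depending on Z is an affine combination of Z and λ-independent points, so each such coordinate is linear in λ; the λ² term in each signed area is a multiple of (F−N)×(F−N) = 0, so 2·[WNZ] and 2·[XNF] are each linear in λ. Evaluating at λ=0 and λ=1:
  2·[WNZ] = 1/3·λ,   2·[XNF] = -1/6
So [WNZ]:[XNF] = (1/3·λ) / (-1/6). Setting this equal to 2:
  1/3·λ = 2·(-1/6)  ⇒  λ = -1
Then r = λ/(1−λ) = (-1)/(2) = -1/2. Check: with r = -1/2, Z = (0, 1/3) and [WNZ]:[XNF] = 2 as required.

r = -1/2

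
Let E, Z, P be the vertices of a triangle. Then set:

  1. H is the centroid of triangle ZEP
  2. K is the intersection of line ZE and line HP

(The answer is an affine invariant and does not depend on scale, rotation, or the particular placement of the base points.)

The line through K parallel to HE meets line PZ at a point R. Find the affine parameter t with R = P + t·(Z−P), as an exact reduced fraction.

t = 3/4

Work in coordinates with E = (0, 0), Z = (1, 0), P = (0, 1).
1. H is the centroid of triangle ZEP ⇒ H = (1/3, 1/3)
2. K is the intersection of line ZE and line HP ⇒ K = (1/2, 0)
through K parallel to HE: direction (-1/3, -1/3); meets PZ at R = (3/4, 1/4)
R = P + t·(Z−P) with t = 3/4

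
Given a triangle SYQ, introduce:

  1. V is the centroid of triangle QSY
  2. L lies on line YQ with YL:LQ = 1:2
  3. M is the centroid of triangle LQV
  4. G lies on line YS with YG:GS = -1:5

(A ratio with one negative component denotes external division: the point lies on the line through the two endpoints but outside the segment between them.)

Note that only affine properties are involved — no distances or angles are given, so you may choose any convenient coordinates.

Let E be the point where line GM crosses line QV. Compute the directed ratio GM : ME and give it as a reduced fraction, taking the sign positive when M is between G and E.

GM:ME = 23/4

Work in coordinates with S = (0, 0), Y = (1, 0), Q = (0, 1).
1. V is the centroid of triangle QSY ⇒ V = (1/3, 1/3)
2. L lies on line YQ with YL:LQ = 1:2 ⇒ L = (2/3, 1/3)
3. M is the centroid of triangle LQV ⇒ M = (1/3, 5/9)
4. G lies on line YS with YG:GS = -1:5 ⇒ G = (5/4, 0)
line GM meets QV at E = (4/23, 15/23)
M = G + t·(E−G) with t = 23/27, so GM:ME = 23/27:4/27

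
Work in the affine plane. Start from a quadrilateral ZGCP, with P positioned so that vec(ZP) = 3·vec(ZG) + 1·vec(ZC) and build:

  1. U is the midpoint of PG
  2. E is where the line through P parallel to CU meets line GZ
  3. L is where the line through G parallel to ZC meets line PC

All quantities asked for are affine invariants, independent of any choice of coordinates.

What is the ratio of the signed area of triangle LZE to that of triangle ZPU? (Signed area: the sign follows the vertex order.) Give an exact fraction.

[LZE]:[ZPU] = -14

Work in coordinates with Z = (0, 0), G = (1, 0), C = (0, 1), P = (3, 1).
1. U is the midpoint of PG ⇒ U = (2, 1/2)
2. E is where the line through P parallel to CU meets line GZ ⇒ E = (7, 0)
3. L is where the line through G parallel to ZC meets line PC ⇒ L = (1, 1)
2·[LZE] = 7, 2·[ZPU] = -1/2
[LZE]:[ZPU] = 7:-1/2 = -14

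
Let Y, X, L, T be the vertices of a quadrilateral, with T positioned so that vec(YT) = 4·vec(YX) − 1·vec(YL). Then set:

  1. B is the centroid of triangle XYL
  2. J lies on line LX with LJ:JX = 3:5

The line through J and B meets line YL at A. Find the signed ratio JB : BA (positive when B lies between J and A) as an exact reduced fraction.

JB:BA = 1/8

Choose coordinates Y = (0, 0), X = (1, 0), L = (0, 1), T = (4, -1).
1. B is the centroid of triangle XYL ⇒ B = (1/3, 1/3)
2. J lies on line LX with LJ:JX = 3:5 ⇒ J = (3/8, 5/8)
line JB meets YL at A = (0, -2)
B = J + t·(A−J) with t = 1/9, so JB:BA = 1/9:8/9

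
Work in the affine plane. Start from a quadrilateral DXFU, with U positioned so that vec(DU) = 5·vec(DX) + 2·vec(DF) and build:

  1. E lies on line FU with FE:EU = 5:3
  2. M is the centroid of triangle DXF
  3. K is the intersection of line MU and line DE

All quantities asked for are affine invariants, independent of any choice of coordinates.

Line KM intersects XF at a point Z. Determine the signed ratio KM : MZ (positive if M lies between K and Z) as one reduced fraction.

Assign D = (0, 0), X = (1, 0), F = (0, 1), U = (5, 2) — the answer is frame-independent, so this choice is without loss of generality.
1. E lies on line FU with FE:EU = 5:3 ⇒ E = (25/8, 13/8)
2. M is the centroid of triangle DXF ⇒ M = (1/3, 1/3)
3. K is the intersection of line MU and line DE ⇒ K = (25/19, 13/19)
line KM meets XF at Z = (11/19, 8/19)
M = K + t·(Z−K) with t = 4/3, so KM:MZ = 4/3:-1/3

KM:MZ = -4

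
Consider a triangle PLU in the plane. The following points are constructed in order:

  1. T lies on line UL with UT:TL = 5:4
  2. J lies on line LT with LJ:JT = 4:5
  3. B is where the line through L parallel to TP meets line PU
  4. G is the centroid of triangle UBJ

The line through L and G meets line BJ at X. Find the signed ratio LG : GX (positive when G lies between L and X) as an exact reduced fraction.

Set P = (0, 0), L = (1, 0), U = (0, 1); any affine frame gives the same invariant.
1. T lies on line UL with UT:TL = 5:4 ⇒ T = (5/9, 4/9)
2. J lies on line LT with LJ:JT = 4:5 ⇒ J = (65/81, 16/81)
3. B is where the line through L parallel to TP meets line PU ⇒ B = (0, -4/5)
4. G is the centroid of triangle UBJ ⇒ G = (65/243, 161/1215)
line LG meets BJ at X = (6305/9153, 2576/45765)
G = L + t·(X−L) with t = 113/48, so LG:GX = 113/48:-65/48

LG:GX = -113/65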